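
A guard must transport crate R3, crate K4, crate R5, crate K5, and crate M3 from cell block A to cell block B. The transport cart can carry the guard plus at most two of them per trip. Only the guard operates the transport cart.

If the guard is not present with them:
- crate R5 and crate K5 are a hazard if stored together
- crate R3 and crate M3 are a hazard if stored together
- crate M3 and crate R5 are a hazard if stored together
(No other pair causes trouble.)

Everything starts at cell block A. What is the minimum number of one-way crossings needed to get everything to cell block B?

Counting alone: the guard can take at most 2 across per trip to cell block B, so moving all 5 needs at least 3 loaded trips out, with a return between consecutive ones — at least 5 crossings.
The plan below uses exactly 5 crossings, so it is optimal:
1. Guard goes to cell block B with crate R3 and crate R5.
2. Guard goes back to cell block A alone.
3. Guard goes to cell block B with crate K4.
4. Guard goes back to cell block A alone.
5. Guard goes to cell block B with crate K5 and crate M3.

5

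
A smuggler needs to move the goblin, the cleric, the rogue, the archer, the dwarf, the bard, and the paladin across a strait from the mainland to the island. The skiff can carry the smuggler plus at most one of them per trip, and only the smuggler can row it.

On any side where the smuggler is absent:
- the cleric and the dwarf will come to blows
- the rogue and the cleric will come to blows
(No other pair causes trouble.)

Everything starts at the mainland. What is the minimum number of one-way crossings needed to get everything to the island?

15

Counting alone: the smuggler can take at most 1 across per trip to the island, so moving all 7 needs at least 7 loaded trips out, with a return between consecutive ones — at least 13 crossings.
The safety rule pushes this higher. Following every safe sequence of crossings, the most of the 7 that can be at the island as the skiff arrives there on crossing 13 is 6 — never all 7.
So no plan with fewer than 15 crossings exists, and this one achieves 15:
1. Smuggler goes to the island with the cleric.  [the mainland: the archer, the bard, the dwarf, the goblin, the paladin, the rogue | the island: the cleric]
2. Smuggler goes back to the mainland alone.  [the mainland: the archer, the bard, the dwarf, the goblin, the paladin, the rogue | the island: the cleric]
3. Smuggler goes to the island with the goblin.  [the mainland: the archer, the bard, the dwarf, the paladin, the rogue | the island: the cleric, the goblin]
4. Smuggler goes back to the mainland alone.  [the mainland: the archer, the bard, the dwarf, the paladin, the rogue | the island: the cleric, the goblin]
5. Smuggler goes to the island with the rogue.  [the mainland: the archer, the bard, the dwarf, the paladin | the island: the cleric, the goblin, the rogue]
6. Smuggler goes back to the mainland with the cleric.  [the mainland: the archer, the bard, the cleric, the dwarf, the paladin | the island: the goblin, the rogue]
7. Smuggler goes to the island with the dwarf.  [the mainland: the archer, the bard, the cleric, the paladin | the island: the dwarf, the goblin, the rogue]
8. Smuggler goes back to the mainland alone.  [the mainland: the archer, the bard, the cleric, the paladin | the island: the dwarf, the goblin, the rogue]
9. Smuggler goes to the island with the archer.  [the mainland: the bard, the cleric, the paladin | the island: the archer, the dwarf, the goblin, the rogue]
10. Smuggler goes back to the mainland alone.  [the mainland: the bard, the cleric, the paladin | the island: the archer, the dwarf, the goblin, the rogue]
11. Smuggler goes to the island with the bard.  [the mainland: the cleric, the paladin | the island: the archer, the bard, the dwarf, the goblin, the rogue]
12. Smuggler goes back to the mainland alone.  [the mainland: the cleric, the paladin | the island: the archer, the bard, the dwarf, the goblin, the rogue]
13. Smuggler goes to the island with the paladin.  [the mainland: the cleric | the island: the archer, the bard, the dwarf, the goblin, the paladin, the rogue]
14. Smuggler goes back to the mainland alone.  [the mainland: the cleric | the island: the archer, the bard, the dwarf, the goblin, the paladin, the rogue]
15. Smuggler goes to the island with the cleric.  [the mainland: — | the island: the archer, the bard, the cleric, the dwarf, the goblin, the paladin, the rogue]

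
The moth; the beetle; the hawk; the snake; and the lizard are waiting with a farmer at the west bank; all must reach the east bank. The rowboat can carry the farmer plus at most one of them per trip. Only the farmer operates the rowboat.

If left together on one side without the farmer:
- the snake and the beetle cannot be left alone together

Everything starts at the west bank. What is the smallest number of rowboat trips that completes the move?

Counting alone: the farmer can take at most 1 across per trip to the east bank, so moving all 5 needs at least 5 loaded trips out, with a return between consecutive ones — at least 9 crossings.
The plan below uses exactly 9 crossings, so it is optimal:
1. Farmer goes to the east bank with the beetle.
2. Farmer goes back to the west bank alone.
3. Farmer goes to the east bank with the moth.
4. Farmer goes back to the west bank alone.
5. Farmer goes to the east bank with the hawk.
6. Farmer goes back to the west bank alone.
7. Farmer goes to the east bank with the lizard.
8. Farmer goes back to the west bank alone.
9. Farmer goes to the east bank with the snake.

9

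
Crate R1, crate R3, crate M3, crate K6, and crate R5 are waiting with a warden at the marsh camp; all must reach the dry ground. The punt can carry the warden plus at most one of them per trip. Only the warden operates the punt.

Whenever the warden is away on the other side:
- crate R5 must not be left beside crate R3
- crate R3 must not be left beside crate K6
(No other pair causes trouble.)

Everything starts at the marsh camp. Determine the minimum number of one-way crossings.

11

Counting alone: the warden can take at most 1 across per trip to the dry ground, so moving all 5 needs at least 5 loaded trips out, with a return between consecutive ones — at least 9 crossings.
The safety rule pushes this higher. Following every safe sequence of crossings, the most of the 5 that can be at the dry ground as the punt arrives there on crossing 9 is 4 — never all 5.
So no plan with fewer than 11 crossings exists, and this one achieves 11:
1. Warden goes to the dry ground with crate R3.
2. Warden goes back to the marsh camp alone.
3. Warden goes to the dry ground with crate R1.
4. Warden goes back to the marsh camp alone.
5. Warden goes to the dry ground with crate M3.
6. Warden goes back to the marsh camp alone.
7. Warden goes to the dry ground with crate K6.
8. Warden goes back to the marsh camp with crate R3.
9. Warden goes to the dry ground with crate R5.
10. Warden goes back to the marsh camp alone.
11. Warden goes to the dry ground with crate R3.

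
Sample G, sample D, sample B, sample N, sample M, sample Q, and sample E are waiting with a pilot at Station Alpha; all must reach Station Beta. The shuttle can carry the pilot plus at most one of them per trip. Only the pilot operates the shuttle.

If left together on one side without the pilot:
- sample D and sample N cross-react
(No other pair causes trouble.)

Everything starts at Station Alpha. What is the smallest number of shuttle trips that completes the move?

Counting alone: the pilot can take at most 1 across per trip to Station Beta, so moving all 7 needs at least 7 loaded trips out, with a return between consecutive ones — at least 13 crossings.
The plan below uses exactly 13 crossings, so it is optimal:
1. Pilot goes to Station Beta with sample D.
2. Pilot goes back to Station Alpha alone.
3. Pilot goes to Station Beta with sample G.
4. Pilot goes back to Station Alpha alone.
5. Pilot goes to Station Beta with sample B.
6. Pilot goes back to Station Alpha alone.
7. Pilot goes to Station Beta with sample M.
8. Pilot goes back to Station Alpha alone.
9. Pilot goes to Station Beta with sample Q.
10. Pilot goes back to Station Alpha alone.
11. Pilot goes to Station Beta with sample E.
12. Pilot goes back to Station Alpha alone.
13. Pilot goes to Station Beta with sample N.

13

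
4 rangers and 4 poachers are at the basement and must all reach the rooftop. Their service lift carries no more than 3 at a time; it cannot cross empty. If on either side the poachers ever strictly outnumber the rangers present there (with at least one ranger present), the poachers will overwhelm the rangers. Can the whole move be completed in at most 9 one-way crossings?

Yes — this plan uses 9 crossings (≤ 9):
1. 2 poachers → the rooftop.  (the basement: 4R 2P; the rooftop: 0R 2P)
2. 1 poacher ← the basement.  (the basement: 4R 3P; the rooftop: 0R 1P)
3. 3 poachers → the rooftop.  (the basement: 4R 0P; the rooftop: 0R 4P)
4. 1 poacher ← the basement.  (the basement: 4R 1P; the rooftop: 0R 3P)
5. 3 rangers → the rooftop.  (the basement: 1R 1P; the rooftop: 3R 3P)
6. 1 ranger and 1 poacher ← the basement.  (the basement: 2R 2P; the rooftop: 2R 2P)
7. 2 rangers → the rooftop.  (the basement: 0R 2P; the rooftop: 4R 2P)
8. 1 poacher ← the basement.  (the basement: 0R 3P; the rooftop: 4R 1P)
9. 3 poachers → the rooftop.  (the basement: 0R 0P; the rooftop: 4R 4P)

Yes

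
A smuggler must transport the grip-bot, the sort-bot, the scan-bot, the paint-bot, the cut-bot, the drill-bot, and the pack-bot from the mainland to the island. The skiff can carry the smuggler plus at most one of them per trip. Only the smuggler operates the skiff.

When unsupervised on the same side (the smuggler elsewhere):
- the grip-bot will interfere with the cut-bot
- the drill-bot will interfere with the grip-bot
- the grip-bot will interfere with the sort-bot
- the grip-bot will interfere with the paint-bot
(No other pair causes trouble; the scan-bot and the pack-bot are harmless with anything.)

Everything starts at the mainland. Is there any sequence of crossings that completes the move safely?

No

Following every safe sequence of crossings from the start, the most of the 7 that can be at the island as the skiff arrives there on crossings 1, 3, 5, 7 is 1, 2, 3, 4 respectively; the best ever achieved is 4 of 7.
From crossing 9 on, no configuration arises that was not already reachable earlier: only 44 distinct safe configurations (who is on which side, and where the skiff is) can ever be reached, none of them has everyone across, and every continuation just revisits them. So no valid plan exists.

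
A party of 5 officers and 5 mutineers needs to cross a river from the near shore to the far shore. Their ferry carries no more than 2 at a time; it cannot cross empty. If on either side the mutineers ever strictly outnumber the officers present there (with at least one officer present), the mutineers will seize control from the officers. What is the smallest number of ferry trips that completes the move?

impossible

Following every safe sequence of crossings from the start, the most of the 10 that can be at the far shore as the ferry arrives there on crossings 1, 3, 5, 7 is 2, 3, 4, 5 respectively; the best ever achieved is 5 of 10.
From crossing 9 on, no configuration arises that was not already reachable earlier: only 13 distinct safe configurations (who is on which side, and where the ferry is) can ever be reached, none of them has everyone across, and every continuation just revisits them. They are: 0 officers + 0 mutineers across (ferry back at the start); 0 officers + 1 mutineer across (ferry there); 0 officers + 1 mutineer across (ferry back at the start); 0 officers + 2 mutineers across (ferry there); 0 officers + 2 mutineers across (ferry back at the start); 0 officers + 3 mutineers across (ferry there); 0 officers + 3 mutineers across (ferry back at the start); 0 officers + 4 mutineers across (ferry there); 0 officers + 4 mutineers across (ferry back at the start); 0 officers + 5 mutineers across (ferry there); 1 officer + 1 mutineer across (ferry there); 1 officer + 1 mutineer across (ferry back at the start); 2 officers + 2 mutineers across (ferry there). So no valid plan exists.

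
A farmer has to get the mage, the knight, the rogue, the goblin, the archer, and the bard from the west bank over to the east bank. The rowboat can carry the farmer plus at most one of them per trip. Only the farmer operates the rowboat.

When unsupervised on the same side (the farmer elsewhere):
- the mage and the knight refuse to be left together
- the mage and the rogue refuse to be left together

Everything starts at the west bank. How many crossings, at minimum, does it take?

13

Counting alone: the farmer can take at most 1 across per trip to the east bank, so moving all 6 needs at least 6 loaded trips out, with a return between consecutive ones — at least 11 crossings.
The safety rule pushes this higher. Following every safe sequence of crossings, the most of the 6 that can be at the east bank as the rowboat arrives there on crossing 11 is 5 — never all 6.
So no plan with fewer than 13 crossings exists, and this one achieves 13:
1. Farmer goes to the east bank with the mage.  [the west bank: the archer, the bard, the goblin, the knight, the rogue | the east bank: the mage]
2. Farmer goes back to the west bank alone.  [the west bank: the archer, the bard, the goblin, the knight, the rogue | the east bank: the mage]
3. Farmer goes to the east bank with the knight.  [the west bank: the archer, the bard, the goblin, the rogue | the east bank: the knight, the mage]
4. Farmer goes back to the west bank with the mage.  [the west bank: the archer, the bard, the goblin, the mage, the rogue | the east bank: the knight]
5. Farmer goes to the east bank with the rogue.  [the west bank: the archer, the bard, the goblin, the mage | the east bank: the knight, the rogue]
6. Farmer goes back to the west bank alone.  [the west bank: the archer, the bard, the goblin, the mage | the east bank: the knight, the rogue]
7. Farmer goes to the east bank with the goblin.  [the west bank: the archer, the bard, the mage | the east bank: the goblin, the knight, the rogue]
8. Farmer goes back to the west bank alone.  [the west bank: the archer, the bard, the mage | the east bank: the goblin, the knight, the rogue]
9. Farmer goes to the east bank with the archer.  [the west bank: the bard, the mage | the east bank: the archer, the goblin, the knight, the rogue]
10. Farmer goes back to the west bank alone.  [the west bank: the bard, the mage | the east bank: the archer, the goblin, the knight, the rogue]
11. Farmer goes to the east bank with the bard.  [the west bank: the mage | the east bank: the archer, the bard, the goblin, the knight, the rogue]
12. Farmer goes back to the west bank alone.  [the west bank: the mage | the east bank: the archer, the bard, the goblin, the knight, the rogue]
13. Farmer goes to the east bank with the mage.  [the west bank: — | the east bank: the archer, the bard, the goblin, the knight, the mage, the rogue]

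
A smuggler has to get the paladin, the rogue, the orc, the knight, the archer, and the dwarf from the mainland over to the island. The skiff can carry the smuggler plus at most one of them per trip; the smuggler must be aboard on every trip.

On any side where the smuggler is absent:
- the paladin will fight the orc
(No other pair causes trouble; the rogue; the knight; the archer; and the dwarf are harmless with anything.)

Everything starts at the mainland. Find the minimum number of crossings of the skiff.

11

Counting alone: the smuggler can take at most 1 across per trip to the island, so moving all 6 needs at least 6 loaded trips out, with a return between consecutive ones — at least 11 crossings.
The plan below uses exactly 11 crossings, so it is optimal:
1. Smuggler goes to the island with the paladin.  [the mainland: the archer, the dwarf, the knight, the orc, the rogue | the island: the paladin]
2. Smuggler goes back to the mainland alone.  [the mainland: the archer, the dwarf, the knight, the orc, the rogue | the island: the paladin]
3. Smuggler goes to the island with the rogue.  [the mainland: the archer, the dwarf, the knight, the orc | the island: the paladin, the rogue]
4. Smuggler goes back to the mainland alone.  [the mainland: the archer, the dwarf, the knight, the orc | the island: the paladin, the rogue]
5. Smuggler goes to the island with the knight.  [the mainland: the archer, the dwarf, the orc | the island: the knight, the paladin, the rogue]
6. Smuggler goes back to the mainland alone.  [the mainland: the archer, the dwarf, the orc | the island: the knight, the paladin, the rogue]
7. Smuggler goes to the island with the archer.  [the mainland: the dwarf, the orc | the island: the archer, the knight, the paladin, the rogue]
8. Smuggler goes back to the mainland alone.  [the mainland: the dwarf, the orc | the island: the archer, the knight, the paladin, the rogue]
9. Smuggler goes to the island with the dwarf.  [the mainland: the orc | the island: the archer, the dwarf, the knight, the paladin, the rogue]
10. Smuggler goes back to the mainland alone.  [the mainland: the orc | the island: the archer, the dwarf, the knight, the paladin, the rogue]
11. Smuggler goes to the island with the orc.  [the mainland: — | the island: the archer, the dwarf, the knight, the orc, the paladin, the rogue]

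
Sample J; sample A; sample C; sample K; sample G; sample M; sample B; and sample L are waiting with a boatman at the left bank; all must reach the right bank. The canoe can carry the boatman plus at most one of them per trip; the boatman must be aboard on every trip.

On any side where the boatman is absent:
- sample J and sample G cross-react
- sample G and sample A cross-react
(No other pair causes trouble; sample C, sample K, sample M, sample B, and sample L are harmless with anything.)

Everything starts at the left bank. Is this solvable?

Yes

1. Boatman goes to the right bank with sample G.  [the left bank: sample A, sample B, sample C, sample J, sample K, sample L, sample M | the right bank: sample G]
2. Boatman goes back to the left bank alone.  [the left bank: sample A, sample B, sample C, sample J, sample K, sample L, sample M | the right bank: sample G]
3. Boatman goes to the right bank with sample J.  [the left bank: sample A, sample B, sample C, sample K, sample L, sample M | the right bank: sample G, sample J]
4. Boatman goes back to the left bank with sample G.  [the left bank: sample A, sample B, sample C, sample G, sample K, sample L, sample M | the right bank: sample J]
5. Boatman goes to the right bank with sample A.  [the left bank: sample B, sample C, sample G, sample K, sample L, sample M | the right bank: sample A, sample J]
6. Boatman goes back to the left bank alone.  [the left bank: sample B, sample C, sample G, sample K, sample L, sample M | the right bank: sample A, sample J]
7. Boatman goes to the right bank with sample C.  [the left bank: sample B, sample G, sample K, sample L, sample M | the right bank: sample A, sample C, sample J]
8. Boatman goes back to the left bank alone.  [the left bank: sample B, sample G, sample K, sample L, sample M | the right bank: sample A, sample C, sample J]
9. Boatman goes to the right bank with sample K.  [the left bank: sample B, sample G, sample L, sample M | the right bank: sample A, sample C, sample J, sample K]
10. Boatman goes back to the left bank alone.  [the left bank: sample B, sample G, sample L, sample M | the right bank: sample A, sample C, sample J, sample K]
11. Boatman goes to the right bank with sample M.  [the left bank: sample B, sample G, sample L | the right bank: sample A, sample C, sample J, sample K, sample M]
12. Boatman goes back to the left bank alone.  [the left bank: sample B, sample G, sample L | the right bank: sample A, sample C, sample J, sample K, sample M]
13. Boatman goes to the right bank with sample B.  [the left bank: sample G, sample L | the right bank: sample A, sample B, sample C, sample J, sample K, sample M]
14. Boatman goes back to the left bank alone.  [the left bank: sample G, sample L | the right bank: sample A, sample B, sample C, sample J, sample K, sample M]
15. Boatman goes to the right bank with sample L.  [the left bank: sample G | the right bank: sample A, sample B, sample C, sample J, sample K, sample L, sample M]
16. Boatman goes back to the left bank alone.  [the left bank: sample G | the right bank: sample A, sample B, sample C, sample J, sample K, sample L, sample M]
17. Boatman goes to the right bank with sample G.  [the left bank: — | the right bank: sample A, sample B, sample C, sample G, sample J, sample K, sample L, sample M]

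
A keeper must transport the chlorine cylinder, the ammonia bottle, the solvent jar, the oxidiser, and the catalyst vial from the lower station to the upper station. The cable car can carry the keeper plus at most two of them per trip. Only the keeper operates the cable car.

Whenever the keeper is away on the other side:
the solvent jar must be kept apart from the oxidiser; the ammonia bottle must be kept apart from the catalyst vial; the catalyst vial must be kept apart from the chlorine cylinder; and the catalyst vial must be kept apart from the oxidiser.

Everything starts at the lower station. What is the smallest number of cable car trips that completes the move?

5

Counting alone: the keeper can take at most 2 across per trip to the upper station, so moving all 5 needs at least 3 loaded trips out, with a return between consecutive ones — at least 5 crossings.
The plan below uses exactly 5 crossings, so it is optimal:
1. Keeper goes to the upper station with the catalyst vial and the solvent jar.
2. Keeper goes back to the lower station alone.
3. Keeper goes to the upper station with the ammonia bottle and the chlorine cylinder.
4. Keeper goes back to the lower station with the catalyst vial.
5. Keeper goes to the upper station with the catalyst vial and the oxidiser.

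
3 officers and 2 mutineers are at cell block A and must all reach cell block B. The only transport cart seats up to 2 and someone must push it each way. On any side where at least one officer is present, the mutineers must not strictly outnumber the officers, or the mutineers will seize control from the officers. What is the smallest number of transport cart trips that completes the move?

7

Counting alone: each trip to cell block B takes at most 2 across and each return brings at least 1 back, so after t trips out (and t−1 returns) at most 2t − (t−1) of the 5 are across; that first reaches 5 at t = 4, so at least 7 crossings are needed.
The plan below uses exactly 7 crossings, so it is optimal:
1. 2 mutineers → cell block B.  (cell block A: 3O 0M; cell block B: 0O 2M)
2. 1 mutineer ← cell block A.  (cell block A: 3O 1M; cell block B: 0O 1M)
3. 2 officers → cell block B.  (cell block A: 1O 1M; cell block B: 2O 1M)
4. 1 officer ← cell block A.  (cell block A: 2O 1M; cell block B: 1O 1M)
5. 1 officer and 1 mutineer → cell block B.  (cell block A: 1O 0M; cell block B: 2O 2M)
6. 1 mutineer ← cell block A.  (cell block A: 1O 1M; cell block B: 2O 1M)
7. 1 officer and 1 mutineer → cell block B.  (cell block A: 0O 0M; cell block B: 3O 2M)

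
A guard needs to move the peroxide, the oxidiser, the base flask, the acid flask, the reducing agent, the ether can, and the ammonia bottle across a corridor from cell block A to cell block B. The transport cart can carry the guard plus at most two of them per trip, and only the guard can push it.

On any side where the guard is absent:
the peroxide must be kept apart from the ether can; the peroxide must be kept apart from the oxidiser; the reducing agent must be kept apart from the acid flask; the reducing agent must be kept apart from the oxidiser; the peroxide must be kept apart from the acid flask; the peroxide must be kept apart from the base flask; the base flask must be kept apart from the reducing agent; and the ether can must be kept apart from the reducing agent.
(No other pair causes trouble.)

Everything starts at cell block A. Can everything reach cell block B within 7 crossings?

No

Counting alone: the guard can take at most 2 across per trip to cell block B, so moving all 7 needs at least 4 loaded trips out, with a return between consecutive ones — at least 7 crossings.
The safety rule pushes this higher. Following every safe sequence of crossings, the most of the 7 that can be at cell block B as the transport cart arrives there on crossing 7 is 6 — never all 7.
So the move cannot be finished within 7 crossings. (The shortest complete plan takes 9:)
1. Guard goes to cell block B with the peroxide and the reducing agent.  [cell block A: the acid flask, the ammonia bottle, the base flask, the ether can, the oxidiser | cell block B: the peroxide, the reducing agent]
2. Guard goes back to cell block A alone.  [cell block A: the acid flask, the ammonia bottle, the base flask, the ether can, the oxidiser | cell block B: the peroxide, the reducing agent]
3. Guard goes to cell block B with the ammonia bottle.  [cell block A: the acid flask, the base flask, the ether can, the oxidiser | cell block B: the ammonia bottle, the peroxide, the reducing agent]
4. Guard goes back to cell block A alone.  [cell block A: the acid flask, the base flask, the ether can, the oxidiser | cell block B: the ammonia bottle, the peroxide, the reducing agent]
5. Guard goes to cell block B with the base flask and the oxidiser.  [cell block A: the acid flask, the ether can | cell block B: the ammonia bottle, the base flask, the oxidiser, the peroxide, the reducing agent]
6. Guard goes back to cell block A with the peroxide and the reducing agent.  [cell block A: the acid flask, the ether can, the peroxide, the reducing agent | cell block B: the ammonia bottle, the base flask, the oxidiser]
7. Guard goes to cell block B with the acid flask and the ether can.  [cell block A: the peroxide, the reducing agent | cell block B: the acid flask, the ammonia bottle, the base flask, the ether can, the oxidiser]
8. Guard goes back to cell block A alone.  [cell block A: the peroxide, the reducing agent | cell block B: the acid flask, the ammonia bottle, the base flask, the ether can, the oxidiser]
9. Guard goes to cell block B with the peroxide and the reducing agent.  [cell block A: — | cell block B: the acid flask, the ammonia bottle, the base flask, the ether can, the oxidiser, the peroxide, the reducing agent]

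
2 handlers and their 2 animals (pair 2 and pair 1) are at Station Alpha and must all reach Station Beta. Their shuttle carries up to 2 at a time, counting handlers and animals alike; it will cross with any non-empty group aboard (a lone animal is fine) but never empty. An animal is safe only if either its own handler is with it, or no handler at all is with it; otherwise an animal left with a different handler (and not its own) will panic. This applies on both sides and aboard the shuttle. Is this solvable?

Yes

1. animal 2 and handler 2 cross → Station Beta.
2. handler 2 crosses ← Station Alpha.
3. handler 1 and handler 2 cross → Station Beta.
4. handler 1 crosses ← Station Alpha.
5. animal 1 and handler 1 cross → Station Beta.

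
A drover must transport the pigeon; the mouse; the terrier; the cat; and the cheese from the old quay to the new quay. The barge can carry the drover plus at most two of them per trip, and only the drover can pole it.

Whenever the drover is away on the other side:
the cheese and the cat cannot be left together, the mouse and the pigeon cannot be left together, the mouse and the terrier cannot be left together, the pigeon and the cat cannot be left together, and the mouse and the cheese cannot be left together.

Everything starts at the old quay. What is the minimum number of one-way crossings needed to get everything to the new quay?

7

Counting alone: the drover can take at most 2 across per trip to the new quay, so moving all 5 needs at least 3 loaded trips out, with a return between consecutive ones — at least 5 crossings.
The safety rule pushes this higher. Following every safe sequence of crossings, the most of the 5 that can be at the new quay as the barge arrives there on crossing 5 is 4 — never all 5.
So no plan with fewer than 7 crossings exists, and this one achieves 7:
1. Drover goes to the new quay with the cat and the mouse.
2. Drover goes back to the old quay alone.
3. Drover goes to the new quay with the pigeon.
4. Drover goes back to the old quay with the cat and the mouse.
5. Drover goes to the new quay with the cheese and the terrier.
6. Drover goes back to the old quay alone.
7. Drover goes to the new quay with the cat and the mouse.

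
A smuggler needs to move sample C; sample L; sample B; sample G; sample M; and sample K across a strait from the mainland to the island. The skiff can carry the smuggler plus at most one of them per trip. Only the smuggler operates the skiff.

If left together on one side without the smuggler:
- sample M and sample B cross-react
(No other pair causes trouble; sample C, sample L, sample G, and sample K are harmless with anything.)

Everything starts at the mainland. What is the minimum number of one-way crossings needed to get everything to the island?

Counting alone: the smuggler can take at most 1 across per trip to the island, so moving all 6 needs at least 6 loaded trips out, with a return between consecutive ones — at least 11 crossings.
The plan below uses exactly 11 crossings, so it is optimal:
1. Smuggler goes to the island with sample B.  [the mainland: sample C, sample G, sample K, sample L, sample M | the island: sample B]
2. Smuggler goes back to the mainland alone.  [the mainland: sample C, sample G, sample K, sample L, sample M | the island: sample B]
3. Smuggler goes to the island with sample C.  [the mainland: sample G, sample K, sample L, sample M | the island: sample B, sample C]
4. Smuggler goes back to the mainland alone.  [the mainland: sample G, sample K, sample L, sample M | the island: sample B, sample C]
5. Smuggler goes to the island with sample L.  [the mainland: sample G, sample K, sample M | the island: sample B, sample C, sample L]
6. Smuggler goes back to the mainland alone.  [the mainland: sample G, sample K, sample M | the island: sample B, sample C, sample L]
7. Smuggler goes to the island with sample G.  [the mainland: sample K, sample M | the island: sample B, sample C, sample G, sample L]
8. Smuggler goes back to the mainland alone.  [the mainland: sample K, sample M | the island: sample B, sample C, sample G, sample L]
9. Smuggler goes to the island with sample K.  [the mainland: sample M | the island: sample B, sample C, sample G, sample K, sample L]
10. Smuggler goes back to the mainland alone.  [the mainland: sample M | the island: sample B, sample C, sample G, sample K, sample L]
11. Smuggler goes to the island with sample M.  [the mainland: — | the island: sample B, sample C, sample G, sample K, sample L, sample M]

11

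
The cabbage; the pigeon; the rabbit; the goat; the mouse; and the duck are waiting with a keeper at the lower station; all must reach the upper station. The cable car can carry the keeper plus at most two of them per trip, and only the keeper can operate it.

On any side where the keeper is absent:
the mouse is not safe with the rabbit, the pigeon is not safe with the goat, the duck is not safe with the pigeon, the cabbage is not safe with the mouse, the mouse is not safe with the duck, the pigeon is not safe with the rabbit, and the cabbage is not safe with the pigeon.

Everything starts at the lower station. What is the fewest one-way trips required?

7

Counting alone: the keeper can take at most 2 across per trip to the upper station, so moving all 6 needs at least 3 loaded trips out, with a return between consecutive ones — at least 5 crossings.
The safety rule pushes this higher. Following every safe sequence of crossings, the most of the 6 that can be at the upper station as the cable car arrives there on crossing 5 is 4 — never all 6.
So no plan with fewer than 7 crossings exists, and this one achieves 7:
1. Keeper goes to the upper station with the mouse and the pigeon.  [the lower station: the cabbage, the duck, the goat, the rabbit | the upper station: the mouse, the pigeon]
2. Keeper goes back to the lower station alone.  [the lower station: the cabbage, the duck, the goat, the rabbit | the upper station: the mouse, the pigeon]
3. Keeper goes to the upper station with the cabbage and the rabbit.  [the lower station: the duck, the goat | the upper station: the cabbage, the mouse, the pigeon, the rabbit]
4. Keeper goes back to the lower station with the mouse and the pigeon.  [the lower station: the duck, the goat, the mouse, the pigeon | the upper station: the cabbage, the rabbit]
5. Keeper goes to the upper station with the duck and the goat.  [the lower station: the mouse, the pigeon | the upper station: the cabbage, the duck, the goat, the rabbit]
6. Keeper goes back to the lower station alone.  [the lower station: the mouse, the pigeon | the upper station: the cabbage, the duck, the goat, the rabbit]
7. Keeper goes to the upper station with the mouse and the pigeon.  [the lower station: — | the upper station: the cabbage, the duck, the goat, the mouse, the pigeon, the rabbit]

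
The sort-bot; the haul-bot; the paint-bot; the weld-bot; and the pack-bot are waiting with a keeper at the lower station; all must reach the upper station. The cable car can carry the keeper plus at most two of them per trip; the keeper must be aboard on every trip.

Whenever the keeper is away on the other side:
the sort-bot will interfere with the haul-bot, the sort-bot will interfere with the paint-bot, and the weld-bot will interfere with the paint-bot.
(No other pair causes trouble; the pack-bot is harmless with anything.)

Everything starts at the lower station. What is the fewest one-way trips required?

Counting alone: the keeper can take at most 2 across per trip to the upper station, so moving all 5 needs at least 3 loaded trips out, with a return between consecutive ones — at least 5 crossings.
The plan below uses exactly 5 crossings, so it is optimal:
1. Keeper goes to the upper station with the paint-bot and the sort-bot.  [the lower station: the haul-bot, the pack-bot, the weld-bot | the upper station: the paint-bot, the sort-bot]
2. Keeper goes back to the lower station with the sort-bot.  [the lower station: the haul-bot, the pack-bot, the sort-bot, the weld-bot | the upper station: the paint-bot]
3. Keeper goes to the upper station with the haul-bot and the pack-bot.  [the lower station: the sort-bot, the weld-bot | the upper station: the haul-bot, the pack-bot, the paint-bot]
4. Keeper goes back to the lower station alone.  [the lower station: the sort-bot, the weld-bot | the upper station: the haul-bot, the pack-bot, the paint-bot]
5. Keeper goes to the upper station with the sort-bot and the weld-bot.  [the lower station: — | the upper station: the haul-bot, the pack-bot, the paint-bot, the sort-bot, the weld-bot]

5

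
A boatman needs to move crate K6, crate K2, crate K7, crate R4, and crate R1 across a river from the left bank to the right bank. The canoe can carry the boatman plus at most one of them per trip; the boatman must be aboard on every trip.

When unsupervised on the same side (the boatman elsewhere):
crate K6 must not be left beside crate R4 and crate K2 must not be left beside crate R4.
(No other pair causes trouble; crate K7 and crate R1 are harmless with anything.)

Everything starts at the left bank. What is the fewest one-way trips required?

11

Counting alone: the boatman can take at most 1 across per trip to the right bank, so moving all 5 needs at least 5 loaded trips out, with a return between consecutive ones — at least 9 crossings.
The safety rule pushes this higher. Following every safe sequence of crossings, the most of the 5 that can be at the right bank as the canoe arrives there on crossing 9 is 4 — never all 5.
So no plan with fewer than 11 crossings exists, and this one achieves 11:
1. Boatman goes to the right bank with crate R4.  [the left bank: crate K2, crate K6, crate K7, crate R1 | the right bank: crate R4]
2. Boatman goes back to the left bank alone.  [the left bank: crate K2, crate K6, crate K7, crate R1 | the right bank: crate R4]
3. Boatman goes to the right bank with crate K6.  [the left bank: crate K2, crate K7, crate R1 | the right bank: crate K6, crate R4]
4. Boatman goes back to the left bank with crate R4.  [the left bank: crate K2, crate K7, crate R1, crate R4 | the right bank: crate K6]
5. Boatman goes to the right bank with crate K2.  [the left bank: crate K7, crate R1, crate R4 | the right bank: crate K2, crate K6]
6. Boatman goes back to the left bank alone.  [the left bank: crate K7, crate R1, crate R4 | the right bank: crate K2, crate K6]
7. Boatman goes to the right bank with crate K7.  [the left bank: crate R1, crate R4 | the right bank: crate K2, crate K6, crate K7]
8. Boatman goes back to the left bank alone.  [the left bank: crate R1, crate R4 | the right bank: crate K2, crate K6, crate K7]
9. Boatman goes to the right bank with crate R1.  [the left bank: crate R4 | the right bank: crate K2, crate K6, crate K7, crate R1]
10. Boatman goes back to the left bank alone.  [the left bank: crate R4 | the right bank: crate K2, crate K6, crate K7, crate R1]
11. Boatman goes to the right bank with crate R4.  [the left bank: — | the right bank: crate K2, crate K6, crate K7, crate R1, crate R4]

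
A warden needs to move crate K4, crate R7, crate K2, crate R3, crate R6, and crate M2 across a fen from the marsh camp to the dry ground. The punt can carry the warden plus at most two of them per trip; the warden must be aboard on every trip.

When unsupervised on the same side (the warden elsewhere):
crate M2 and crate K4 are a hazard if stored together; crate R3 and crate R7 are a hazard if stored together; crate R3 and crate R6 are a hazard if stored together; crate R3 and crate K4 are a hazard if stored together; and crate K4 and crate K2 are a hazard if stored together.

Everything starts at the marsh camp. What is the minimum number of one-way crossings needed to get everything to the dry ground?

Counting alone: the warden can take at most 2 across per trip to the dry ground, so moving all 6 needs at least 3 loaded trips out, with a return between consecutive ones — at least 5 crossings.
The safety rule pushes this higher. Following every safe sequence of crossings, the most of the 6 that can be at the dry ground as the punt arrives there on crossing 5 is 5 — never all 6.
So no plan with fewer than 7 crossings exists, and this one achieves 7:
1. Warden goes to the dry ground with crate K4 and crate R3.  [the marsh camp: crate K2, crate M2, crate R6, crate R7 | the dry ground: crate K4, crate R3]
2. Warden goes back to the marsh camp with crate K4.  [the marsh camp: crate K2, crate K4, crate M2, crate R6, crate R7 | the dry ground: crate R3]
3. Warden goes to the dry ground with crate K2 and crate M2.  [the marsh camp: crate K4, crate R6, crate R7 | the dry ground: crate K2, crate M2, crate R3]
4. Warden goes back to the marsh camp alone.  [the marsh camp: crate K4, crate R6, crate R7 | the dry ground: crate K2, crate M2, crate R3]
5. Warden goes to the dry ground with crate R6 and crate R7.  [the marsh camp: crate K4 | the dry ground: crate K2, crate M2, crate R3, crate R6, crate R7]
6. Warden goes back to the marsh camp with crate R3.  [the marsh camp: crate K4, crate R3 | the dry ground: crate K2, crate M2, crate R6, crate R7]
7. Warden goes to the dry ground with crate K4 and crate R3.  [the marsh camp: — | the dry ground: crate K2, crate K4, crate M2, crate R3, crate R6, crate R7]

7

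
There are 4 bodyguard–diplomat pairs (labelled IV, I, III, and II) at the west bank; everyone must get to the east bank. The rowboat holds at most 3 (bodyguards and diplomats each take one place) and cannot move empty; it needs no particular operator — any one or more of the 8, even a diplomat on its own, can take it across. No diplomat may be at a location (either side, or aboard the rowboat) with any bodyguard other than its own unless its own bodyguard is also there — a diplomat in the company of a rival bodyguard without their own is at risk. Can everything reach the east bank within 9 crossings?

Yes

Yes — this plan uses 9 crossings (≤ 9):
1. bodyguard IV and diplomat IV cross → the east bank.
2. bodyguard IV crosses ← the west bank.
3. bodyguard I, bodyguard IV, and diplomat I cross → the east bank.
4. bodyguard IV and diplomat IV cross ← the west bank.
5. bodyguard II, bodyguard III, and bodyguard IV cross → the east bank.
6. diplomat I crosses ← the west bank.
7. diplomat I and diplomat IV cross → the east bank.
8. diplomat IV crosses ← the west bank.
9. diplomat II, diplomat III, and diplomat IV cross → the east bank.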